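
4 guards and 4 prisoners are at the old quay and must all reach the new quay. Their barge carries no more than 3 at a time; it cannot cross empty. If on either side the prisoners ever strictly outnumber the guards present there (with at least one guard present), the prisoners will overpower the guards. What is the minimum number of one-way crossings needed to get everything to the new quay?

9

Counting alone: each trip to the new quay takes at most 3 across and each return brings at least 1 back, so after t trips out (and t−1 returns) at most 3t − (t−1) of the 8 are across; that first reaches 8 at t = 4, so at least 7 crossings are needed.
The safety rule pushes this higher. Following every safe sequence of crossings, the most of the 8 that can be at the new quay as the barge arrives there on crossing 7 is 7 — never all 8.
So no plan with fewer than 9 crossings exists, and this one achieves 9:
1. 2 prisoners → the new quay.  (the old quay: 4G 2P; the new quay: 0G 2P)
2. 1 prisoner ← the old quay.  (the old quay: 4G 3P; the new quay: 0G 1P)
3. 3 prisoners → the new quay.  (the old quay: 4G 0P; the new quay: 0G 4P)
4. 1 prisoner ← the old quay.  (the old quay: 4G 1P; the new quay: 0G 3P)
5. 3 guards → the new quay.  (the old quay: 1G 1P; the new quay: 3G 3P)
6. 1 guard and 1 prisoner ← the old quay.  (the old quay: 2G 2P; the new quay: 2G 2P)
7. 2 guards → the new quay.  (the old quay: 0G 2P; the new quay: 4G 2P)
8. 1 prisoner ← the old quay.  (the old quay: 0G 3P; the new quay: 4G 1P)
9. 3 prisoners → the new quay.  (the old quay: 0G 0P; the new quay: 4G 4P)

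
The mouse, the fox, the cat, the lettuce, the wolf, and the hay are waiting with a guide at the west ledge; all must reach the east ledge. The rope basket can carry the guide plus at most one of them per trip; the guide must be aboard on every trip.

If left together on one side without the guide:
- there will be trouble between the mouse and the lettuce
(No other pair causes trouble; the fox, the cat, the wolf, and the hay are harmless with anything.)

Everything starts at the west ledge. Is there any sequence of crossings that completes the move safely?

1. Guide goes to the east ledge with the mouse.  [the west ledge: the cat, the fox, the hay, the lettuce, the wolf | the east ledge: the mouse]
2. Guide goes back to the west ledge alone.  [the west ledge: the cat, the fox, the hay, the lettuce, the wolf | the east ledge: the mouse]
3. Guide goes to the east ledge with the fox.  [the west ledge: the cat, the hay, the lettuce, the wolf | the east ledge: the fox, the mouse]
4. Guide goes back to the west ledge alone.  [the west ledge: the cat, the hay, the lettuce, the wolf | the east ledge: the fox, the mouse]
5. Guide goes to the east ledge with the cat.  [the west ledge: the hay, the lettuce, the wolf | the east ledge: the cat, the fox, the mouse]
6. Guide goes back to the west ledge alone.  [the west ledge: the hay, the lettuce, the wolf | the east ledge: the cat, the fox, the mouse]
7. Guide goes to the east ledge with the wolf.  [the west ledge: the hay, the lettuce | the east ledge: the cat, the fox, the mouse, the wolf]
8. Guide goes back to the west ledge alone.  [the west ledge: the hay, the lettuce | the east ledge: the cat, the fox, the mouse, the wolf]
9. Guide goes to the east ledge with the hay.  [the west ledge: the lettuce | the east ledge: the cat, the fox, the hay, the mouse, the wolf]
10. Guide goes back to the west ledge alone.  [the west ledge: the lettuce | the east ledge: the cat, the fox, the hay, the mouse, the wolf]
11. Guide goes to the east ledge with the lettuce.  [the west ledge: — | the east ledge: the cat, the fox, the hay, the lettuce, the mouse, the wolf]

Yes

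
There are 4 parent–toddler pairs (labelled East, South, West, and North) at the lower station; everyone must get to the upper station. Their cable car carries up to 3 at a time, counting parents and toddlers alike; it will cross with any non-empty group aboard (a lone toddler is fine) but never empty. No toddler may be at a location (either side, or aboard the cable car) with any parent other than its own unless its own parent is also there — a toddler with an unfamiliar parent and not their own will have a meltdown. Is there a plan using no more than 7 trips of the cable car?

No

Counting alone: each trip to the upper station takes at most 3 across and each return brings at least 1 back, so after t trips out (and t−1 returns) at most 3t − (t−1) of the 8 are across; that first reaches 8 at t = 4, so at least 7 crossings are needed.
The safety rule pushes this higher. Following every safe sequence of crossings, the most of the 8 that can be at the upper station as the cable car arrives there on crossing 7 is 7 — never all 8.
So the move cannot be finished within 7 crossings. (The shortest complete plan takes 9:)
1. parent East and toddler East cross → the upper station.
2. parent East crosses ← the lower station.
3. parent East, parent South, and toddler South cross → the upper station.
4. parent East and toddler East cross ← the lower station.
5. parent East, parent North, and parent West cross → the upper station.
6. toddler South crosses ← the lower station.
7. toddler East and toddler South cross → the upper station.
8. toddler East crosses ← the lower station.
9. toddler East, toddler North, and toddler West cross → the upper station.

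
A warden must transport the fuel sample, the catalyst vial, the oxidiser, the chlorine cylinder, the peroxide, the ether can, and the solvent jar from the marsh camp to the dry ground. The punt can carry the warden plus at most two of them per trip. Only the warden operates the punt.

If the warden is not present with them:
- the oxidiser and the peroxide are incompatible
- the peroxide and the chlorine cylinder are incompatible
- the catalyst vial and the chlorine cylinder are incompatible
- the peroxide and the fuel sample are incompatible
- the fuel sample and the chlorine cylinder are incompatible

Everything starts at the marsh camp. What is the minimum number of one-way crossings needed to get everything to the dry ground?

Counting alone: the warden can take at most 2 across per trip to the dry ground, so moving all 7 needs at least 4 loaded trips out, with a return between consecutive ones — at least 7 crossings.
The safety rule pushes this higher. Following every safe sequence of crossings, the most of the 7 that can be at the dry ground as the punt arrives there on crossings 7, 9 is 5, 6 respectively — never all 7.
So no plan with fewer than 11 crossings exists, and this one achieves 11:
1. Warden goes to the dry ground with the chlorine cylinder and the peroxide.  [the marsh camp: the catalyst vial, the ether can, the fuel sample, the oxidiser, the solvent jar | the dry ground: the chlorine cylinder, the peroxide]
2. Warden goes back to the marsh camp with the chlorine cylinder.  [the marsh camp: the catalyst vial, the chlorine cylinder, the ether can, the fuel sample, the oxidiser, the solvent jar | the dry ground: the peroxide]
3. Warden goes to the dry ground with the catalyst vial and the fuel sample.  [the marsh camp: the chlorine cylinder, the ether can, the oxidiser, the solvent jar | the dry ground: the catalyst vial, the fuel sample, the peroxide]
4. Warden goes back to the marsh camp with the fuel sample.  [the marsh camp: the chlorine cylinder, the ether can, the fuel sample, the oxidiser, the solvent jar | the dry ground: the catalyst vial, the peroxide]
5. Warden goes to the dry ground with the fuel sample and the oxidiser.  [the marsh camp: the chlorine cylinder, the ether can, the solvent jar | the dry ground: the catalyst vial, the fuel sample, the oxidiser, the peroxide]
6. Warden goes back to the marsh camp with the peroxide.  [the marsh camp: the chlorine cylinder, the ether can, the peroxide, the solvent jar | the dry ground: the catalyst vial, the fuel sample, the oxidiser]
7. Warden goes to the dry ground with the chlorine cylinder and the ether can.  [the marsh camp: the peroxide, the solvent jar | the dry ground: the catalyst vial, the chlorine cylinder, the ether can, the fuel sample, the oxidiser]
8. Warden goes back to the marsh camp with the chlorine cylinder.  [the marsh camp: the chlorine cylinder, the peroxide, the solvent jar | the dry ground: the catalyst vial, the ether can, the fuel sample, the oxidiser]
9. Warden goes to the dry ground with the chlorine cylinder and the solvent jar.  [the marsh camp: the peroxide | the dry ground: the catalyst vial, the chlorine cylinder, the ether can, the fuel sample, the oxidiser, the solvent jar]
10. Warden goes back to the marsh camp with the chlorine cylinder.  [the marsh camp: the chlorine cylinder, the peroxide | the dry ground: the catalyst vial, the ether can, the fuel sample, the oxidiser, the solvent jar]
11. Warden goes to the dry ground with the chlorine cylinder and the peroxide.  [the marsh camp: — | the dry ground: the catalyst vial, the chlorine cylinder, the ether can, the fuel sample, the oxidiser, the peroxide, the solvent jar]

11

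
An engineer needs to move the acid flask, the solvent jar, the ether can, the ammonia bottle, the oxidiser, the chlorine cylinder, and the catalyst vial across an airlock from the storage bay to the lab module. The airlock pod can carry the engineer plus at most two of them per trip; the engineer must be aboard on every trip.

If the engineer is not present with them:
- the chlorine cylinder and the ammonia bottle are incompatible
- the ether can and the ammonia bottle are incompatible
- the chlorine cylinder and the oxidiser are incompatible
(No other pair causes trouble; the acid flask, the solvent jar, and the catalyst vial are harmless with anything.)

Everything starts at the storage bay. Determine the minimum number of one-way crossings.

7

Counting alone: the engineer can take at most 2 across per trip to the lab module, so moving all 7 needs at least 4 loaded trips out, with a return between consecutive ones — at least 7 crossings.
The plan below uses exactly 7 crossings, so it is optimal:
1. Engineer goes to the lab module with the chlorine cylinder and the ether can.
2. Engineer goes back to the storage bay alone.
3. Engineer goes to the lab module with the acid flask.
4. Engineer goes back to the storage bay alone.
5. Engineer goes to the lab module with the catalyst vial and the solvent jar.
6. Engineer goes back to the storage bay alone.
7. Engineer goes to the lab module with the ammonia bottle and the oxidiser.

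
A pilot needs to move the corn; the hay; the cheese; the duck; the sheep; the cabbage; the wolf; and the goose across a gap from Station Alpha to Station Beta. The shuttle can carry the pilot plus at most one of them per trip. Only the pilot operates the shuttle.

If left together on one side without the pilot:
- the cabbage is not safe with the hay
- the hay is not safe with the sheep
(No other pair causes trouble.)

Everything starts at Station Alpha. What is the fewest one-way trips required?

Counting alone: the pilot can take at most 1 across per trip to Station Beta, so moving all 8 needs at least 8 loaded trips out, with a return between consecutive ones — at least 15 crossings.
The safety rule pushes this higher. Following every safe sequence of crossings, the most of the 8 that can be at Station Beta as the shuttle arrives there on crossing 15 is 7 — never all 8.
So no plan with fewer than 17 crossings exists, and this one achieves 17:
1. Pilot goes to Station Beta with the hay.  [Station Alpha: the cabbage, the cheese, the corn, the duck, the goose, the sheep, the wolf | Station Beta: the hay]
2. Pilot goes back to Station Alpha alone.  [Station Alpha: the cabbage, the cheese, the corn, the duck, the goose, the sheep, the wolf | Station Beta: the hay]
3. Pilot goes to Station Beta with the corn.  [Station Alpha: the cabbage, the cheese, the duck, the goose, the sheep, the wolf | Station Beta: the corn, the hay]
4. Pilot goes back to Station Alpha alone.  [Station Alpha: the cabbage, the cheese, the duck, the goose, the sheep, the wolf | Station Beta: the corn, the hay]
5. Pilot goes to Station Beta with the cheese.  [Station Alpha: the cabbage, the duck, the goose, the sheep, the wolf | Station Beta: the cheese, the corn, the hay]
6. Pilot goes back to Station Alpha alone.  [Station Alpha: the cabbage, the duck, the goose, the sheep, the wolf | Station Beta: the cheese, the corn, the hay]
7. Pilot goes to Station Beta with the duck.  [Station Alpha: the cabbage, the goose, the sheep, the wolf | Station Beta: the cheese, the corn, the duck, the hay]
8. Pilot goes back to Station Alpha alone.  [Station Alpha: the cabbage, the goose, the sheep, the wolf | Station Beta: the cheese, the corn, the duck, the hay]
9. Pilot goes to Station Beta with the sheep.  [Station Alpha: the cabbage, the goose, the wolf | Station Beta: the cheese, the corn, the duck, the hay, the sheep]
10. Pilot goes back to Station Alpha with the hay.  [Station Alpha: the cabbage, the goose, the hay, the wolf | Station Beta: the cheese, the corn, the duck, the sheep]
11. Pilot goes to Station Beta with the cabbage.  [Station Alpha: the goose, the hay, the wolf | Station Beta: the cabbage, the cheese, the corn, the duck, the sheep]
12. Pilot goes back to Station Alpha alone.  [Station Alpha: the goose, the hay, the wolf | Station Beta: the cabbage, the cheese, the corn, the duck, the sheep]
13. Pilot goes to Station Beta with the wolf.  [Station Alpha: the goose, the hay | Station Beta: the cabbage, the cheese, the corn, the duck, the sheep, the wolf]
14. Pilot goes back to Station Alpha alone.  [Station Alpha: the goose, the hay | Station Beta: the cabbage, the cheese, the corn, the duck, the sheep, the wolf]
15. Pilot goes to Station Beta with the goose.  [Station Alpha: the hay | Station Beta: the cabbage, the cheese, the corn, the duck, the goose, the sheep, the wolf]
16. Pilot goes back to Station Alpha alone.  [Station Alpha: the hay | Station Beta: the cabbage, the cheese, the corn, the duck, the goose, the sheep, the wolf]
17. Pilot goes to Station Beta with the hay.  [Station Alpha: — | Station Beta: the cabbage, the cheese, the corn, the duck, the goose, the hay, the sheep, the wolf]

17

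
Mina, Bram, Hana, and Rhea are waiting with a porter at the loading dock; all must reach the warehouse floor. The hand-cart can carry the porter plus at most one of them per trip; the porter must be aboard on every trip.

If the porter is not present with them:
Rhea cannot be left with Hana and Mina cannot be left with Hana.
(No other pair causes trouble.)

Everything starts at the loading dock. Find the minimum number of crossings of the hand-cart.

9

Counting alone: the porter can take at most 1 across per trip to the warehouse floor, so moving all 4 needs at least 4 loaded trips out, with a return between consecutive ones — at least 7 crossings.
The safety rule pushes this higher. Following every safe sequence of crossings, the most of the 4 that can be at the warehouse floor as the hand-cart arrives there on crossing 7 is 3 — never all 4.
So no plan with fewer than 9 crossings exists, and this one achieves 9:
1. Porter goes to the warehouse floor with Hana.  [the loading dock: Bram, Mina, Rhea | the warehouse floor: Hana]
2. Porter goes back to the loading dock alone.  [the loading dock: Bram, Mina, Rhea | the warehouse floor: Hana]
3. Porter goes to the warehouse floor with Mina.  [the loading dock: Bram, Rhea | the warehouse floor: Hana, Mina]
4. Porter goes back to the loading dock with Hana.  [the loading dock: Bram, Hana, Rhea | the warehouse floor: Mina]
5. Porter goes to the warehouse floor with Rhea.  [the loading dock: Bram, Hana | the warehouse floor: Mina, Rhea]
6. Porter goes back to the loading dock alone.  [the loading dock: Bram, Hana | the warehouse floor: Mina, Rhea]
7. Porter goes to the warehouse floor with Bram.  [the loading dock: Hana | the warehouse floor: Bram, Mina, Rhea]
8. Porter goes back to the loading dock alone.  [the loading dock: Hana | the warehouse floor: Bram, Mina, Rhea]
9. Porter goes to the warehouse floor with Hana.  [the loading dock: — | the warehouse floor: Bram, Hana, Mina, Rhea]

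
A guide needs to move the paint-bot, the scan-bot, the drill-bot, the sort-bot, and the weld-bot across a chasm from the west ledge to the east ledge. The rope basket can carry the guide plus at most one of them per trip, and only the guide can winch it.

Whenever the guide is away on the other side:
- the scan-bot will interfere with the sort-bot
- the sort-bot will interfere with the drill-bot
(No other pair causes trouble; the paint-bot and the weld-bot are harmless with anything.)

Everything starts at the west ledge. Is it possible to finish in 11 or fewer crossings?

Yes — this plan uses 11 crossings (≤ 11):
1. Guide goes to the east ledge with the sort-bot.  [the west ledge: the drill-bot, the paint-bot, the scan-bot, the weld-bot | the east ledge: the sort-bot]
2. Guide goes back to the west ledge alone.  [the west ledge: the drill-bot, the paint-bot, the scan-bot, the weld-bot | the east ledge: the sort-bot]
3. Guide goes to the east ledge with the paint-bot.  [the west ledge: the drill-bot, the scan-bot, the weld-bot | the east ledge: the paint-bot, the sort-bot]
4. Guide goes back to the west ledge alone.  [the west ledge: the drill-bot, the scan-bot, the weld-bot | the east ledge: the paint-bot, the sort-bot]
5. Guide goes to the east ledge with the scan-bot.  [the west ledge: the drill-bot, the weld-bot | the east ledge: the paint-bot, the scan-bot, the sort-bot]
6. Guide goes back to the west ledge with the sort-bot.  [the west ledge: the drill-bot, the sort-bot, the weld-bot | the east ledge: the paint-bot, the scan-bot]
7. Guide goes to the east ledge with the drill-bot.  [the west ledge: the sort-bot, the weld-bot | the east ledge: the drill-bot, the paint-bot, the scan-bot]
8. Guide goes back to the west ledge alone.  [the west ledge: the sort-bot, the weld-bot | the east ledge: the drill-bot, the paint-bot, the scan-bot]
9. Guide goes to the east ledge with the weld-bot.  [the west ledge: the sort-bot | the east ledge: the drill-bot, the paint-bot, the scan-bot, the weld-bot]
10. Guide goes back to the west ledge alone.  [the west ledge: the sort-bot | the east ledge: the drill-bot, the paint-bot, the scan-bot, the weld-bot]
11. Guide goes to the east ledge with the sort-bot.  [the west ledge: — | the east ledge: the drill-bot, the paint-bot, the scan-bot, the sort-bot, the weld-bot]

Yes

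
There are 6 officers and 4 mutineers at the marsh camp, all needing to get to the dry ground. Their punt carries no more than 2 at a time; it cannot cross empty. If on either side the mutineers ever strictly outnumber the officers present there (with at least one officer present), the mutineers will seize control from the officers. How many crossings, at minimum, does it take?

Counting alone: each trip to the dry ground takes at most 2 across and each return brings at least 1 back, so after t trips out (and t−1 returns) at most 2t − (t−1) of the 10 are across; that first reaches 10 at t = 9, so at least 17 crossings are needed.
The plan below uses exactly 17 crossings, so it is optimal:
1. 2 mutineers → the dry ground.  (the marsh camp: 6O 2M; the dry ground: 0O 2M)
2. 1 mutineer ← the marsh camp.  (the marsh camp: 6O 3M; the dry ground: 0O 1M)
3. 2 mutineers → the dry ground.  (the marsh camp: 6O 1M; the dry ground: 0O 3M)
4. 1 mutineer ← the marsh camp.  (the marsh camp: 6O 2M; the dry ground: 0O 2M)
5. 2 officers → the dry ground.  (the marsh camp: 4O 2M; the dry ground: 2O 2M)
6. 1 mutineer ← the marsh camp.  (the marsh camp: 4O 3M; the dry ground: 2O 1M)
7. 1 officer and 1 mutineer → the dry ground.  (the marsh camp: 3O 2M; the dry ground: 3O 2M)
8. 1 mutineer ← the marsh camp.  (the marsh camp: 3O 3M; the dry ground: 3O 1M)
9. 2 mutineers → the dry ground.  (the marsh camp: 3O 1M; the dry ground: 3O 3M)
10. 1 mutineer ← the marsh camp.  (the marsh camp: 3O 2M; the dry ground: 3O 2M)
11. 1 officer and 1 mutineer → the dry ground.  (the marsh camp: 2O 1M; the dry ground: 4O 3M)
12. 1 mutineer ← the marsh camp.  (the marsh camp: 2O 2M; the dry ground: 4O 2M)
13. 2 mutineers → the dry ground.  (the marsh camp: 2O 0M; the dry ground: 4O 4M)
14. 1 mutineer ← the marsh camp.  (the marsh camp: 2O 1M; the dry ground: 4O 3M)
15. 1 officer and 1 mutineer → the dry ground.  (the marsh camp: 1O 0M; the dry ground: 5O 4M)
16. 1 mutineer ← the marsh camp.  (the marsh camp: 1O 1M; the dry ground: 5O 3M)
17. 1 officer and 1 mutineer → the dry ground.  (the marsh camp: 0O 0M; the dry ground: 6O 4M)

17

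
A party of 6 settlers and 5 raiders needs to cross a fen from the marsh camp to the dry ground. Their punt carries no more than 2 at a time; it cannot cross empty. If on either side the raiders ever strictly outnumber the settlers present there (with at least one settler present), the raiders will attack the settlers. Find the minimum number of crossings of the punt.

19

Counting alone: each trip to the dry ground takes at most 2 across and each return brings at least 1 back, so after t trips out (and t−1 returns) at most 2t − (t−1) of the 11 are across; that first reaches 11 at t = 10, so at least 19 crossings are needed.
The plan below uses exactly 19 crossings, so it is optimal:
1. 2 raiders → the dry ground.  (the marsh camp: 6S 3R; the dry ground: 0S 2R)
2. 1 raider ← the marsh camp.  (the marsh camp: 6S 4R; the dry ground: 0S 1R)
3. 2 raiders → the dry ground.  (the marsh camp: 6S 2R; the dry ground: 0S 3R)
4. 1 raider ← the marsh camp.  (the marsh camp: 6S 3R; the dry ground: 0S 2R)
5. 2 settlers → the dry ground.  (the marsh camp: 4S 3R; the dry ground: 2S 2R)
6. 1 raider ← the marsh camp.  (the marsh camp: 4S 4R; the dry ground: 2S 1R)
7. 1 settler and 1 raider → the dry ground.  (the marsh camp: 3S 3R; the dry ground: 3S 2R)
8. 1 settler ← the marsh camp.  (the marsh camp: 4S 3R; the dry ground: 2S 2R)
9. 1 settler and 1 raider → the dry ground.  (the marsh camp: 3S 2R; the dry ground: 3S 3R)
10. 1 raider ← the marsh camp.  (the marsh camp: 3S 3R; the dry ground: 3S 2R)
11. 1 settler and 1 raider → the dry ground.  (the marsh camp: 2S 2R; the dry ground: 4S 3R)
12. 1 settler ← the marsh camp.  (the marsh camp: 3S 2R; the dry ground: 3S 3R)
13. 1 settler and 1 raider → the dry ground.  (the marsh camp: 2S 1R; the dry ground: 4S 4R)
14. 1 raider ← the marsh camp.  (the marsh camp: 2S 2R; the dry ground: 4S 3R)
15. 1 settler and 1 raider → the dry ground.  (the marsh camp: 1S 1R; the dry ground: 5S 4R)
16. 1 settler ← the marsh camp.  (the marsh camp: 2S 1R; the dry ground: 4S 4R)
17. 1 settler and 1 raider → the dry ground.  (the marsh camp: 1S 0R; the dry ground: 5S 5R)
18. 1 raider ← the marsh camp.  (the marsh camp: 1S 1R; the dry ground: 5S 4R)
19. 1 settler and 1 raider → the dry ground.  (the marsh camp: 0S 0R; the dry ground: 6S 5R)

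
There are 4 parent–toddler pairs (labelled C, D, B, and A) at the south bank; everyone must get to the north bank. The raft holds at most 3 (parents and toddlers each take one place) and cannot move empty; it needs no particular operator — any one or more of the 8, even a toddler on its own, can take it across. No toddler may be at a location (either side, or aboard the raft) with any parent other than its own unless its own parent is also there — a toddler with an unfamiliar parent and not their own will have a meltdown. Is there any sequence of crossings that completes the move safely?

Yes

1. parent C and toddler C cross → the north bank.
2. parent C crosses ← the south bank.
3. parent C, parent D, and toddler D cross → the north bank.
4. parent C and toddler C cross ← the south bank.
5. parent A, parent B, and parent C cross → the north bank.
6. toddler D crosses ← the south bank.
7. toddler C and toddler D cross → the north bank.
8. toddler C crosses ← the south bank.
9. toddler A, toddler B, and toddler C cross → the north bank.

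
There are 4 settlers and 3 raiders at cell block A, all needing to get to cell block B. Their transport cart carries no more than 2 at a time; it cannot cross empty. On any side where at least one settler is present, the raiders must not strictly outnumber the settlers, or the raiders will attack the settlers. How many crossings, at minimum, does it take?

11

Counting alone: each trip to cell block B takes at most 2 across and each return brings at least 1 back, so after t trips out (and t−1 returns) at most 2t − (t−1) of the 7 are across; that first reaches 7 at t = 6, so at least 11 crossings are needed.
The plan below uses exactly 11 crossings, so it is optimal:
1. 2 raiders → cell block B.  (cell block A: 4S 1R; cell block B: 0S 2R)
2. 1 raider ← cell block A.  (cell block A: 4S 2R; cell block B: 0S 1R)
3. 2 raiders → cell block B.  (cell block A: 4S 0R; cell block B: 0S 3R)
4. 1 raider ← cell block A.  (cell block A: 4S 1R; cell block B: 0S 2R)
5. 2 settlers → cell block B.  (cell block A: 2S 1R; cell block B: 2S 2R)
6. 1 raider ← cell block A.  (cell block A: 2S 2R; cell block B: 2S 1R)
7. 1 settler and 1 raider → cell block B.  (cell block A: 1S 1R; cell block B: 3S 2R)
8. 1 settler ← cell block A.  (cell block A: 2S 1R; cell block B: 2S 2R)
9. 1 settler and 1 raider → cell block B.  (cell block A: 1S 0R; cell block B: 3S 3R)
10. 1 raider ← cell block A.  (cell block A: 1S 1R; cell block B: 3S 2R)
11. 1 settler and 1 raider → cell block B.  (cell block A: 0S 0R; cell block B: 4S 3R)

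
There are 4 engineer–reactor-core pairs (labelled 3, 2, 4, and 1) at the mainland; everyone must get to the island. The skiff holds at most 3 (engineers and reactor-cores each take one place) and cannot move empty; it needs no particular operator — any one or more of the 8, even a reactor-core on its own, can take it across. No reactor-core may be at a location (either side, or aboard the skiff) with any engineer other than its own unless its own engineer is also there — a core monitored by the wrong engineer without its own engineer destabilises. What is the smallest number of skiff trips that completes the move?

9

Counting alone: each trip to the island takes at most 3 across and each return brings at least 1 back, so after t trips out (and t−1 returns) at most 3t − (t−1) of the 8 are across; that first reaches 8 at t = 4, so at least 7 crossings are needed.
The safety rule pushes this higher. Following every safe sequence of crossings, the most of the 8 that can be at the island as the skiff arrives there on crossing 7 is 7 — never all 8.
So no plan with fewer than 9 crossings exists, and this one achieves 9:
1. engineer 3 and reactor-core 3 cross → the island.
2. engineer 3 crosses ← the mainland.
3. engineer 2, engineer 3, and reactor-core 2 cross → the island.
4. engineer 3 and reactor-core 3 cross ← the mainland.
5. engineer 1, engineer 3, and engineer 4 cross → the island.
6. reactor-core 2 crosses ← the mainland.
7. reactor-core 2 and reactor-core 3 cross → the island.
8. reactor-core 3 crosses ← the mainland.
9. reactor-core 1, reactor-core 3, and reactor-core 4 cross → the island.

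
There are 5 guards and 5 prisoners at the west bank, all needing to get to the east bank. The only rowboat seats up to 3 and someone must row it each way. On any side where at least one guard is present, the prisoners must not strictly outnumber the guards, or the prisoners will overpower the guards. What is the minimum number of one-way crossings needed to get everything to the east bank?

Counting alone: each trip to the east bank takes at most 3 across and each return brings at least 1 back, so after t trips out (and t−1 returns) at most 3t − (t−1) of the 10 are across; that first reaches 10 at t = 5, so at least 9 crossings are needed.
The safety rule pushes this higher. Following every safe sequence of crossings, the most of the 10 that can be at the east bank as the rowboat arrives there on crossing 9 is 9 — never all 10.
So no plan with fewer than 11 crossings exists, and this one achieves 11:
1. 2 prisoners → the east bank.  (the west bank: 5G 3P; the east bank: 0G 2P)
2. 1 prisoner ← the west bank.  (the west bank: 5G 4P; the east bank: 0G 1P)
3. 3 prisoners → the east bank.  (the west bank: 5G 1P; the east bank: 0G 4P)
4. 1 prisoner ← the west bank.  (the west bank: 5G 2P; the east bank: 0G 3P)
5. 3 guards → the east bank.  (the west bank: 2G 2P; the east bank: 3G 3P)
6. 1 guard and 1 prisoner ← the west bank.  (the west bank: 3G 3P; the east bank: 2G 2P)
7. 3 guards → the east bank.  (the west bank: 0G 3P; the east bank: 5G 2P)
8. 1 prisoner ← the west bank.  (the west bank: 0G 4P; the east bank: 5G 1P)
9. 2 prisoners → the east bank.  (the west bank: 0G 2P; the east bank: 5G 3P)
10. 1 prisoner ← the west bank.  (the west bank: 0G 3P; the east bank: 5G 2P)
11. 3 prisoners → the east bank.  (the west bank: 0G 0P; the east bank: 5G 5P)

11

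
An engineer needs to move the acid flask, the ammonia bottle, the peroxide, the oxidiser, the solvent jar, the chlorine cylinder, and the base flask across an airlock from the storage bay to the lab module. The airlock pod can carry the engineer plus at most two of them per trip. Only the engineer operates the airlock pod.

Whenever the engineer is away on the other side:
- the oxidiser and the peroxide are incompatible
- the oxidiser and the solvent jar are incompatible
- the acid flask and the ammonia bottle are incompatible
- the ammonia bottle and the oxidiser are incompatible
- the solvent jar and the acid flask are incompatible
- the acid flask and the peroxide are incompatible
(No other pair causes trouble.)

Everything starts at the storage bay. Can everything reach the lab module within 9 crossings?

Yes

Yes — this plan uses 9 crossings (≤ 9):
1. Engineer goes to the lab module with the acid flask and the oxidiser.
2. Engineer goes back to the storage bay alone.
3. Engineer goes to the lab module with the ammonia bottle.
4. Engineer goes back to the storage bay with the acid flask and the oxidiser.
5. Engineer goes to the lab module with the peroxide and the solvent jar.
6. Engineer goes back to the storage bay alone.
7. Engineer goes to the lab module with the base flask and the chlorine cylinder.
8. Engineer goes back to the storage bay alone.
9. Engineer goes to the lab module with the acid flask and the oxidiser.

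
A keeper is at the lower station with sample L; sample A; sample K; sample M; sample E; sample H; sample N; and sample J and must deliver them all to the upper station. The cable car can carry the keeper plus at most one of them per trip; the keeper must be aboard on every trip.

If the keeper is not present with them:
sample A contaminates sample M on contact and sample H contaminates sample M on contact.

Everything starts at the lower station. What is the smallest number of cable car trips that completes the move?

17

Counting alone: the keeper can take at most 1 across per trip to the upper station, so moving all 8 needs at least 8 loaded trips out, with a return between consecutive ones — at least 15 crossings.
The safety rule pushes this higher. Following every safe sequence of crossings, the most of the 8 that can be at the upper station as the cable car arrives there on crossing 15 is 7 — never all 8.
So no plan with fewer than 17 crossings exists, and this one achieves 17:
1. Keeper goes to the upper station with sample M.  [the lower station: sample A, sample E, sample H, sample J, sample K, sample L, sample N | the upper station: sample M]
2. Keeper goes back to the lower station alone.  [the lower station: sample A, sample E, sample H, sample J, sample K, sample L, sample N | the upper station: sample M]
3. Keeper goes to the upper station with sample L.  [the lower station: sample A, sample E, sample H, sample J, sample K, sample N | the upper station: sample L, sample M]
4. Keeper goes back to the lower station alone.  [the lower station: sample A, sample E, sample H, sample J, sample K, sample N | the upper station: sample L, sample M]
5. Keeper goes to the upper station with sample A.  [the lower station: sample E, sample H, sample J, sample K, sample N | the upper station: sample A, sample L, sample M]
6. Keeper goes back to the lower station with sample M.  [the lower station: sample E, sample H, sample J, sample K, sample M, sample N | the upper station: sample A, sample L]
7. Keeper goes to the upper station with sample H.  [the lower station: sample E, sample J, sample K, sample M, sample N | the upper station: sample A, sample H, sample L]
8. Keeper goes back to the lower station alone.  [the lower station: sample E, sample J, sample K, sample M, sample N | the upper station: sample A, sample H, sample L]
9. Keeper goes to the upper station with sample K.  [the lower station: sample E, sample J, sample M, sample N | the upper station: sample A, sample H, sample K, sample L]
10. Keeper goes back to the lower station alone.  [the lower station: sample E, sample J, sample M, sample N | the upper station: sample A, sample H, sample K, sample L]
11. Keeper goes to the upper station with sample E.  [the lower station: sample J, sample M, sample N | the upper station: sample A, sample E, sample H, sample K, sample L]
12. Keeper goes back to the lower station alone.  [the lower station: sample J, sample M, sample N | the upper station: sample A, sample E, sample H, sample K, sample L]
13. Keeper goes to the upper station with sample N.  [the lower station: sample J, sample M | the upper station: sample A, sample E, sample H, sample K, sample L, sample N]
14. Keeper goes back to the lower station alone.  [the lower station: sample J, sample M | the upper station: sample A, sample E, sample H, sample K, sample L, sample N]
15. Keeper goes to the upper station with sample J.  [the lower station: sample M | the upper station: sample A, sample E, sample H, sample J, sample K, sample L, sample N]
16. Keeper goes back to the lower station alone.  [the lower station: sample M | the upper station: sample A, sample E, sample H, sample J, sample K, sample L, sample N]
17. Keeper goes to the upper station with sample M.  [the lower station: — | the upper station: sample A, sample E, sample H, sample J, sample K, sample L, sample M, sample N]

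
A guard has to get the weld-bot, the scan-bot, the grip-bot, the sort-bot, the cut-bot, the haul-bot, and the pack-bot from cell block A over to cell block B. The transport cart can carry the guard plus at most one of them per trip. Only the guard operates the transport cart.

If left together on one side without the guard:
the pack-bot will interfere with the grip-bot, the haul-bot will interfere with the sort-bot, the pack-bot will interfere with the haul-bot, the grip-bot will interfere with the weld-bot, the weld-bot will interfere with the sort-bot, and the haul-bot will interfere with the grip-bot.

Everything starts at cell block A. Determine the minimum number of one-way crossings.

Whatever the first load, the items left behind include a forbidden pair without the guard. No opening move is safe, so no plan exists.

impossible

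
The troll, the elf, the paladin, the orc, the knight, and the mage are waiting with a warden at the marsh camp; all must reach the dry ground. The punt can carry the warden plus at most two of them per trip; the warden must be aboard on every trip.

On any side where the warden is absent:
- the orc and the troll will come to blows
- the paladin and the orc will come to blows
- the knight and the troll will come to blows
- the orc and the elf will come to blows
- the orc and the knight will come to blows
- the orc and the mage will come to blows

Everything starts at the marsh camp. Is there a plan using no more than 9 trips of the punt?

Yes

Yes — this plan uses 9 crossings (≤ 9):
1. Warden goes to the dry ground with the orc and the troll.  [the marsh camp: the elf, the knight, the mage, the paladin | the dry ground: the orc, the troll]
2. Warden goes back to the marsh camp with the troll.  [the marsh camp: the elf, the knight, the mage, the paladin, the troll | the dry ground: the orc]
3. Warden goes to the dry ground with the elf and the troll.  [the marsh camp: the knight, the mage, the paladin | the dry ground: the elf, the orc, the troll]
4. Warden goes back to the marsh camp with the orc.  [the marsh camp: the knight, the mage, the orc, the paladin | the dry ground: the elf, the troll]
5. Warden goes to the dry ground with the orc and the paladin.  [the marsh camp: the knight, the mage | the dry ground: the elf, the orc, the paladin, the troll]
6. Warden goes back to the marsh camp with the orc.  [the marsh camp: the knight, the mage, the orc | the dry ground: the elf, the paladin, the troll]
7. Warden goes to the dry ground with the mage and the orc.  [the marsh camp: the knight | the dry ground: the elf, the mage, the orc, the paladin, the troll]
8. Warden goes back to the marsh camp with the orc.  [the marsh camp: the knight, the orc | the dry ground: the elf, the mage, the paladin, the troll]
9. Warden goes to the dry ground with the knight and the orc.  [the marsh camp: — | the dry ground: the elf, the knight, the mage, the orc, the paladin, the troll]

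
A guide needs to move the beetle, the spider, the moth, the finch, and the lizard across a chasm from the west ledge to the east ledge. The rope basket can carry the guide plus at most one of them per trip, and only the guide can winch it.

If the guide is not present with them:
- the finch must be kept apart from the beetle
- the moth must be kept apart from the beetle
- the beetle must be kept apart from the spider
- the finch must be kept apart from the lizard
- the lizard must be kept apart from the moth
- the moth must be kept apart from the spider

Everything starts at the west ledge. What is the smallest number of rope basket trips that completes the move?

impossible

Whatever the first load, the items left behind include a forbidden pair without the guide. No opening move is safe, so no plan exists.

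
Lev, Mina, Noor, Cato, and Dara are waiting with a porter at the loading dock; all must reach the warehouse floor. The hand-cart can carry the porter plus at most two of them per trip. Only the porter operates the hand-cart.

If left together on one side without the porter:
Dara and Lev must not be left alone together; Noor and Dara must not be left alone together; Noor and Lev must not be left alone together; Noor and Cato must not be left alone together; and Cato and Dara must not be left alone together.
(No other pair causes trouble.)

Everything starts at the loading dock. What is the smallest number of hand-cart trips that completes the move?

Counting alone: the porter can take at most 2 across per trip to the warehouse floor, so moving all 5 needs at least 3 loaded trips out, with a return between consecutive ones — at least 5 crossings.
The safety rule pushes this higher. Following every safe sequence of crossings, the most of the 5 that can be at the warehouse floor as the hand-cart arrives there on crossing 5 is 4 — never all 5.
So no plan with fewer than 7 crossings exists, and this one achieves 7:
1. Porter goes to the warehouse floor with Dara and Noor.  [the loading dock: Cato, Lev, Mina | the warehouse floor: Dara, Noor]
2. Porter goes back to the loading dock with Noor.  [the loading dock: Cato, Lev, Mina, Noor | the warehouse floor: Dara]
3. Porter goes to the warehouse floor with Cato and Lev.  [the loading dock: Mina, Noor | the warehouse floor: Cato, Dara, Lev]
4. Porter goes back to the loading dock with Dara.  [the loading dock: Dara, Mina, Noor | the warehouse floor: Cato, Lev]
5. Porter goes to the warehouse floor with Mina and Noor.  [the loading dock: Dara | the warehouse floor: Cato, Lev, Mina, Noor]
6. Porter goes back to the loading dock with Noor.  [the loading dock: Dara, Noor | the warehouse floor: Cato, Lev, Mina]
7. Porter goes to the warehouse floor with Dara and Noor.  [the loading dock: — | the warehouse floor: Cato, Dara, Lev, Mina, Noor]

7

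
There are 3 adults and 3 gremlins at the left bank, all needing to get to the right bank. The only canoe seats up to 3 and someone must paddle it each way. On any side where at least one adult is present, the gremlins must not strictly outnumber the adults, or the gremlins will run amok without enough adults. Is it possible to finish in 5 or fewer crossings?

Yes

Yes — this plan uses 5 crossings (≤ 5):
1. 2 gremlins → the right bank.  (the left bank: 3A 1G; the right bank: 0A 2G)
2. 1 gremlin ← the left bank.  (the left bank: 3A 2G; the right bank: 0A 1G)
3. 3 adults → the right bank.  (the left bank: 0A 2G; the right bank: 3A 1G)
4. 1 gremlin ← the left bank.  (the left bank: 0A 3G; the right bank: 3A 0G)
5. 3 gremlins → the right bank.  (the left bank: 0A 0G; the right bank: 3A 3G)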